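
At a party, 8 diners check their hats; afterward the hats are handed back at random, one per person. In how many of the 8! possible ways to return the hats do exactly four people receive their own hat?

Pick the 4 fixed positions: C(8,4) = 70 ways.
The other 4 form a derangement: !4 = 9.
Total: 70 × 9 = 630.

630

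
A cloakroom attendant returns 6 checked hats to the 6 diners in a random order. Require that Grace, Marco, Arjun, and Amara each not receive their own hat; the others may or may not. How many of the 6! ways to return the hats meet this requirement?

Inclusion-exclusion on the 4 forbidden self-matches:
Σ_{j=0}^{4} (-1)^j C(4,j)(6-j)!
= C(4,0)·6! - C(4,1)·5! + C(4,2)·4! - C(4,3)·3! + C(4,4)·2!
= 720 - 480 + 144 - 24 + 2
= 362

362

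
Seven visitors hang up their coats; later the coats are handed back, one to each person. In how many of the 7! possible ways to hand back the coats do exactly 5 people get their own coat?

21

Pick the 5 fixed positions: C(7,5) = 21 ways.
The remaining 2 must be deranged: !2 = 1.
Total: 21 × 1 = 21.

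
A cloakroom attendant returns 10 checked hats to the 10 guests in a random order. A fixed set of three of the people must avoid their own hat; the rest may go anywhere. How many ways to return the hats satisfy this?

2656080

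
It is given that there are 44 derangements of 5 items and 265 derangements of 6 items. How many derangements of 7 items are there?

1854

D_7 = (7-1)·(D_6 + D_5) = 6·(265 + 44) = 6·309 = 1854.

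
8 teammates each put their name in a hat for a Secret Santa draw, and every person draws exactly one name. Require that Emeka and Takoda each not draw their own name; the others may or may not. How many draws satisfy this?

Let A_j be the event that the j-th constrained one is fixed. By inclusion-exclusion over the 2 events:
Σ_{j=0}^{2} (-1)^j C(2,j)(8-j)!
= C(2,0)·8! - C(2,1)·7! + C(2,2)·6!
= 40320 - 10080 + 720
= 30960

30960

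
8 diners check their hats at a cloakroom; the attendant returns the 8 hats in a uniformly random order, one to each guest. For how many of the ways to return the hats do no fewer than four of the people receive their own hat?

771

# with exactly i fixed is C(8,i)·!(8-i); sum over i=4..8:
  i=4: C(8,4)·!4 = 70·9 = 630
  i=5: C(8,5)·!3 = 56·2 = 112
  i=6: C(8,6)·!2 = 28·1 = 28
  i=7: C(8,7)·!1 = 8·0 = 0
  i=8: C(8,8)·!0 = 1·1 = 1
Total = 771.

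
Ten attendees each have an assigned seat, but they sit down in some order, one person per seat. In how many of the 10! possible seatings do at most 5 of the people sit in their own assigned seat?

3626624

# with exactly i fixed is C(10,i)·!(10-i); sum over i=0..5:
  i=0: C(10,0)·!10 = 1·1334961 = 1334961
  i=1: C(10,1)·!9 = 10·133496 = 1334960
  i=2: C(10,2)·!8 = 45·14833 = 667485
  i=3: C(10,3)·!7 = 120·1854 = 222480
  i=4: C(10,4)·!6 = 210·265 = 55650
  i=5: C(10,5)·!5 = 252·44 = 11088
Total = 3626624.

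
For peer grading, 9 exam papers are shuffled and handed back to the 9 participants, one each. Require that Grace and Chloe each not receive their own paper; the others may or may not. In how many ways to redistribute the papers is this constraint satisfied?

Inclusion-exclusion on the 2 forbidden self-matches:
Σ_{j=0}^{2} (-1)^j C(2,j)(9-j)!
= C(2,0)·9! - C(2,1)·8! + C(2,2)·7!
= 362880 - 80640 + 5040
= 287280

287280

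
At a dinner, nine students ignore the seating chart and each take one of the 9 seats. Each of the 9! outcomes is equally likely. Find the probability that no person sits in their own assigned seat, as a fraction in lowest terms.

16687/45360

Favorable outcomes: !9 = 133496.
Total outcomes: 9! = 362880.
Probability = 133496/362880 = 16687/45360.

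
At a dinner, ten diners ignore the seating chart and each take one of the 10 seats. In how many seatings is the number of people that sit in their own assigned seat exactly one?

Choose which one of the 10 is fixed: C(10,1) = 10.
The other 9 form a derangement: !9 = 133496.
Total: 10 × 133496 = 1334960.

1334960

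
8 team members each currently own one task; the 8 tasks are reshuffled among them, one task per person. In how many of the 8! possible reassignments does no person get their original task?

The subfactorial !8 = [8!/e] (nearest integer).
8! = 40320, and 40320/e ≈ 14832.90, so !8 = 14833.

14833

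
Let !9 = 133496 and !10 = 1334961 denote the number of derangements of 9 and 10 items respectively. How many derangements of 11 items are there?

14684570

!11 = (11-1)·(!10 + !9) = 10·(1334961 + 133496) = 10·1468457 = 14684570.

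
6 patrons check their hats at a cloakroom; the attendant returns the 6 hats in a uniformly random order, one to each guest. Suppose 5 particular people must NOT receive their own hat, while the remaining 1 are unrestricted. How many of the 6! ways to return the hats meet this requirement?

Let A_j be the event that the j-th constrained one is fixed. By inclusion-exclusion over the 5 events:
Σ_{j=0}^{5} (-1)^j C(5,j)(6-j)!
= C(5,0)·6! - C(5,1)·5! + C(5,2)·4! - C(5,3)·3! + C(5,4)·2! - C(5,5)·1!
= 720 - 600 + 240 - 60 + 10 - 1
= 309

309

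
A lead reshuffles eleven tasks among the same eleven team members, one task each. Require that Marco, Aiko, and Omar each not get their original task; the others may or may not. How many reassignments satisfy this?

Let A_j be the event that the j-th constrained one is fixed. By inclusion-exclusion over the 3 events:
Σ_{j=0}^{3} (-1)^j C(3,j)(11-j)!
= C(3,0)·11! - C(3,1)·10! + C(3,2)·9! - C(3,3)·8!
= 39916800 - 10886400 + 1088640 - 40320
= 30078720

30078720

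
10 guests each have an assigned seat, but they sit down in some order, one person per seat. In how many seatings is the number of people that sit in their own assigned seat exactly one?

Pick the single fixed position: C(10,1) = 10 ways.
The remaining 9 must be deranged: !9 = 133496.
Total: 10 × 133496 = 1334960.

1334960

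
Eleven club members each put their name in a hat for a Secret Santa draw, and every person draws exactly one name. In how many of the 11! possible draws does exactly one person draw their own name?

14684571

Choose which one of the 11 is fixed: C(11,1) = 11.
The remaining 10 must be deranged: !10 = 1334961.
Total: 11 × 1334961 = 14684571.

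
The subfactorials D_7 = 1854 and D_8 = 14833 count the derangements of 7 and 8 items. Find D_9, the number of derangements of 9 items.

D_9 = (9-1)·(D_8 + D_7) = 8·(14833 + 1854) = 8·16687 = 133496.

133496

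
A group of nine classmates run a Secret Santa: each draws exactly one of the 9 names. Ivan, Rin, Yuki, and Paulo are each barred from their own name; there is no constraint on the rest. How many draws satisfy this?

Inclusion-exclusion on the 4 forbidden self-matches:
Σ_{j=0}^{4} (-1)^j C(4,j)(9-j)!
= C(4,0)·9! - C(4,1)·8! + C(4,2)·7! - C(4,3)·6! + C(4,4)·5!
= 362880 - 161280 + 30240 - 2880 + 120
= 229080

229080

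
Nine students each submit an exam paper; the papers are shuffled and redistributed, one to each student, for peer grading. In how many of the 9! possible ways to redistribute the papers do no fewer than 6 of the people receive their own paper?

205

# with exactly i fixed is C(9,i)·!(9-i); sum over i=6..9:
  i=6: C(9,6)·!3 = 84·2 = 168
  i=7: C(9,7)·!2 = 36·1 = 36
  i=8: C(9,8)·!1 = 9·0 = 0
  i=9: C(9,9)·!0 = 1·1 = 1
Total = 205.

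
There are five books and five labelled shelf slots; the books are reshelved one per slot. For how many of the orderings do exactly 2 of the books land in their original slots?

Choose which 2 of the 5 are fixed: C(5,2) = 10.
The remaining 3 must be deranged: !3 = 2.
Total: 10 × 2 = 20.

20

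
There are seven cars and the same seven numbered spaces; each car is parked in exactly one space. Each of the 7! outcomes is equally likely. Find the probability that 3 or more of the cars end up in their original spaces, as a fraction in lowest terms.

407/5040

Favorable outcomes: Σ_{i≥3} C(7,i)·!(7-i) = 35·9 + 35·2 + 21·1 + 7·0 + 1·1 = 407.
Total outcomes: 7! = 5040.
Probability = 407/5040 = 407/5040.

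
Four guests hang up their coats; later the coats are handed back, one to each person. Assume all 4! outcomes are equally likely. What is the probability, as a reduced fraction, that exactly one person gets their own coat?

1/3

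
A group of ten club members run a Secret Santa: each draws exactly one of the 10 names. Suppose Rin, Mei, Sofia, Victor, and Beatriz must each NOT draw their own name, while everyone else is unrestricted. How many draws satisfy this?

2170680

Inclusion-exclusion on the 5 forbidden self-matches:
Σ_{j=0}^{5} (-1)^j C(5,j)(10-j)!
= C(5,0)·10! - C(5,1)·9! + C(5,2)·8! - C(5,3)·7! + C(5,4)·6! - C(5,5)·5!
= 3628800 - 1814400 + 403200 - 50400 + 3600 - 120
= 2170680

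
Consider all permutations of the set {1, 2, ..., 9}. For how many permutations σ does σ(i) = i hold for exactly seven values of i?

Pick the 7 fixed positions: C(9,7) = 36 ways.
The other 2 form a derangement: !2 = 1.
Total: 36 × 1 = 36.

36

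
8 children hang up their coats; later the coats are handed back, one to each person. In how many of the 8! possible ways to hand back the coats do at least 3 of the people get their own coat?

3235

Sum C(8,i)·!(8-i) for i = 3..8:
  i=3: C(8,3)·!5 = 56·44 = 2464
  i=4: C(8,4)·!4 = 70·9 = 630
  i=5: C(8,5)·!3 = 56·2 = 112
  i=6: C(8,6)·!2 = 28·1 = 28
  i=7: C(8,7)·!1 = 8·0 = 0
  i=8: C(8,8)·!0 = 1·1 = 1
Total = 3235.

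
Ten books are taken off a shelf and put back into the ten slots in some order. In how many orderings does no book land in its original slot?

1334961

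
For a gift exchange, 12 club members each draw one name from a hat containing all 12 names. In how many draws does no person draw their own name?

The number of derangements of 12 is !12 = Σ_{k=0}^{12} (-1)^k·12!/k!
= 12! - 12!/1! + 12!/2! - 12!/3! + 12!/4! - 12!/5! + 12!/6! - 12!/7! + 12!/8! - 12!/9! + 12!/10! - 12!/11! + 12!/12!
= 479001600 - 479001600 + 239500800 - 79833600 + 19958400 - 3991680 + 665280 - 95040 + 11880 - 1320 + 132 - 12 + 1
= 176214841

176214841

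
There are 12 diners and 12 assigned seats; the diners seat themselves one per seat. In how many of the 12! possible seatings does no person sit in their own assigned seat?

176214841

The number of derangements of 12 is !12 = Σ_{k=0}^{12} (-1)^k·12!/k!
= 12! - 12!/1! + 12!/2! - 12!/3! + 12!/4! - 12!/5! + 12!/6! - 12!/7! + 12!/8! - 12!/9! + 12!/10! - 12!/11! + 12!/12!
= 479001600 - 479001600 + 239500800 - 79833600 + 19958400 - 3991680 + 665280 - 95040 + 11880 - 1320 + 132 - 12 + 1
= 176214841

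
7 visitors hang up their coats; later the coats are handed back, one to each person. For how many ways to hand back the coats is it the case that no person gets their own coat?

Use !n = (n-1)(!(n-1) + !(n-2)).
!7 = 6·(265 + 44) = 6·309 = 1854

1854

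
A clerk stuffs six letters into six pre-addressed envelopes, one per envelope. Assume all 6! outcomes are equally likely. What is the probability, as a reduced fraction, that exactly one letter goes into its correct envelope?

11/30

Favorable outcomes: C(6,1)·!5 = 6·44 = 264.
Total outcomes: 6! = 720.
Probability = 264/720 = 11/30.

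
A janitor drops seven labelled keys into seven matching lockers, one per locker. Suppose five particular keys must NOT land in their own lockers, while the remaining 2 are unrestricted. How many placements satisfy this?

2428

Inclusion-exclusion on the 5 forbidden self-matches:
Σ_{j=0}^{5} (-1)^j C(5,j)(7-j)!
= C(5,0)·7! - C(5,1)·6! + C(5,2)·5! - C(5,3)·4! + C(5,4)·3! - C(5,5)·2!
= 5040 - 3600 + 1200 - 240 + 30 - 2
= 2428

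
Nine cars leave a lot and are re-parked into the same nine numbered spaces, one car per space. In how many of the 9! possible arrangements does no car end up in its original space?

133496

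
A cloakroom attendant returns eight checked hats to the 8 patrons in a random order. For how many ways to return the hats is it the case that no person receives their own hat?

14833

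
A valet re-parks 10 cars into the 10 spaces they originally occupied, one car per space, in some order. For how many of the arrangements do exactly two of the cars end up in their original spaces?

667485

Pick the 2 fixed positions: C(10,2) = 45 ways.
The remaining 8 must be deranged: !8 = 14833.
Total: 45 × 14833 = 667485.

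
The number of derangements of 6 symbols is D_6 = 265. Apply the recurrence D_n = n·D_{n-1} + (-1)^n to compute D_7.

D_7 = 7·265 - 1 = 1854.

1854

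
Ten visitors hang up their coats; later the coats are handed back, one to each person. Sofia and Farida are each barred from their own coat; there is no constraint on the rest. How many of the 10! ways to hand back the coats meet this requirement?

Let A_j be the event that the j-th constrained one is fixed. By inclusion-exclusion over the 2 events:
Σ_{j=0}^{2} (-1)^j C(2,j)(10-j)!
= C(2,0)·10! - C(2,1)·9! + C(2,2)·8!
= 3628800 - 725760 + 40320
= 2943360

2943360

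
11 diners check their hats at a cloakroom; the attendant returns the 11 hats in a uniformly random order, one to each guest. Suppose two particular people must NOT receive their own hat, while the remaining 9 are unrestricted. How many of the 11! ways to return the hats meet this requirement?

Inclusion-exclusion on the 2 forbidden self-matches:
Σ_{j=0}^{2} (-1)^j C(2,j)(11-j)!
= C(2,0)·11! - C(2,1)·10! + C(2,2)·9!
= 39916800 - 7257600 + 362880
= 33022080

33022080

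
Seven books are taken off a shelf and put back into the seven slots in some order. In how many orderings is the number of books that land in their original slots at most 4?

5018

Sum C(7,i)·!(7-i) for i = 0..4:
  i=0: C(7,0)·!7 = 1·1854 = 1854
  i=1: C(7,1)·!6 = 7·265 = 1855
  i=2: C(7,2)·!5 = 21·44 = 924
  i=3: C(7,3)·!4 = 35·9 = 315
  i=4: C(7,4)·!3 = 35·2 = 70
Total = 5018.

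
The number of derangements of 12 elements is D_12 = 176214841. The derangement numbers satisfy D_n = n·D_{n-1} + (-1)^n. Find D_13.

D_13 = 13·176214841 - 1 = 2290792932.

2290792932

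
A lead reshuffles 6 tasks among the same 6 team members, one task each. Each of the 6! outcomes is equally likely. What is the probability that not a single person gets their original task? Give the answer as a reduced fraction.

Favorable outcomes: !6 = 265.
Total outcomes: 6! = 720.
Probability = 265/720 = 53/144.

53/144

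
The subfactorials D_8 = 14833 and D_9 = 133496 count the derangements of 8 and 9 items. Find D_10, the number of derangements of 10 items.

D_10 = (10-1)·(D_9 + D_8) = 9·(133496 + 14833) = 9·148329 = 1334961.

1334961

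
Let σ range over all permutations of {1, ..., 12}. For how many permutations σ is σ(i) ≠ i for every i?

!12 is the nearest integer to 12!/e.
12! = 479001600, and 479001600/e ≈ 176214840.93, so !12 = 176214841.

176214841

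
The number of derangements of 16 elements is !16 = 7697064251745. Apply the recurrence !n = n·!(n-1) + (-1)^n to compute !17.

!17 = 17·7697064251745 - 1 = 130850092279664.

130850092279664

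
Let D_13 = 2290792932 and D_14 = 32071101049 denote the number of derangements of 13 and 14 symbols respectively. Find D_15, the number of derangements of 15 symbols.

D_15 = (15-1)·(D_14 + D_13) = 14·(32071101049 + 2290792932) = 14·34361893981 = 481066515734.

481066515734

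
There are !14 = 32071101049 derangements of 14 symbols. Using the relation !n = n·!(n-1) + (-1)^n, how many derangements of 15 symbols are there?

!15 = 15·32071101049 - 1 = 481066515734.

481066515734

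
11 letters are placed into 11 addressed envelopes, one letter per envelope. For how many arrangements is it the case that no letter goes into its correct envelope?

Recurrence: !11 = 11·!10 + (-1)^11.
!11 = 11·1334961 - 1 = 14684570

14684570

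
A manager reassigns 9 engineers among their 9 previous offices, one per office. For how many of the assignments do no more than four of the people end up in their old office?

361541

Sum C(9,i)·!(9-i) for i = 0..4:
  i=0: C(9,0)·!9 = 1·133496 = 133496
  i=1: C(9,1)·!8 = 9·14833 = 133497
  i=2: C(9,2)·!7 = 36·1854 = 66744
  i=3: C(9,3)·!6 = 84·265 = 22260
  i=4: C(9,4)·!5 = 126·44 = 5544
Total = 361541.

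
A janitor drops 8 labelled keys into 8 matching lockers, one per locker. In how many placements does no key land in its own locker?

14833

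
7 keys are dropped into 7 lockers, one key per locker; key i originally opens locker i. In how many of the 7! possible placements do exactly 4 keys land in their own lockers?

Choose which 4 of the 7 are fixed: C(7,4) = 35.
The remaining 3 must be deranged: !3 = 2.
Total: 35 × 2 = 70.

70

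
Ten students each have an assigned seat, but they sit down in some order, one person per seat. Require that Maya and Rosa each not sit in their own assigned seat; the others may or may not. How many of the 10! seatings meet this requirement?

Let A_j be the event that the j-th constrained one is fixed. By inclusion-exclusion over the 2 events:
Σ_{j=0}^{2} (-1)^j C(2,j)(10-j)!
= C(2,0)·10! - C(2,1)·9! + C(2,2)·8!
= 3628800 - 725760 + 40320
= 2943360

2943360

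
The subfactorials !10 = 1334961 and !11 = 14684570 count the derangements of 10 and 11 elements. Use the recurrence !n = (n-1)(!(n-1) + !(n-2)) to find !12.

!12 = (12-1)·(!11 + !10) = 11·(14684570 + 1334961) = 11·16019531 = 176214841.

176214841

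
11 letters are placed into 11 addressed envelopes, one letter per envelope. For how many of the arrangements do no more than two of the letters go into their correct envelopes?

36711421

# with exactly i fixed is C(11,i)·!(11-i); sum over i=0..2:
  i=0: C(11,0)·!11 = 1·14684570 = 14684570
  i=1: C(11,1)·!10 = 11·1334961 = 14684571
  i=2: C(11,2)·!9 = 55·133496 = 7342280
Total = 36711421.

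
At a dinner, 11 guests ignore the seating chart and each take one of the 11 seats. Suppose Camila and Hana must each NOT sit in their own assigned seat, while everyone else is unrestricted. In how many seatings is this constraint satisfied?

Let A_j be the event that the j-th constrained one is fixed. By inclusion-exclusion over the 2 events:
Σ_{j=0}^{2} (-1)^j C(2,j)(11-j)!
= C(2,0)·11! - C(2,1)·10! + C(2,2)·9!
= 39916800 - 7257600 + 362880
= 33022080

33022080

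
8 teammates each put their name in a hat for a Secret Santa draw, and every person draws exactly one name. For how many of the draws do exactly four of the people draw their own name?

630

Choose which 4 of the 8 are fixed: C(8,4) = 70.
The remaining 4 must be deranged: !4 = 9.
Total: 70 × 9 = 630.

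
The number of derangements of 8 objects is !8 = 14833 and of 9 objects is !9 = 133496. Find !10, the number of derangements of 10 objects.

!10 = (10-1)·(!9 + !8) = 9·(133496 + 14833) = 9·148329 = 1334961.

1334961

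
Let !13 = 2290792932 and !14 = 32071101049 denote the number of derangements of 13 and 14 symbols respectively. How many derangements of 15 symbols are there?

!15 = (15-1)·(!14 + !13) = 14·(32071101049 + 2290792932) = 14·34361893981 = 481066515734.

481066515734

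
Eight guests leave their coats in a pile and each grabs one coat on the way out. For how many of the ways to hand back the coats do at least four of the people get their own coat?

Sum C(8,i)·!(8-i) for i = 4..8:
  i=4: C(8,4)·!4 = 70·9 = 630
  i=5: C(8,5)·!3 = 56·2 = 112
  i=6: C(8,6)·!2 = 28·1 = 28
  i=7: C(8,7)·!1 = 8·0 = 0
  i=8: C(8,8)·!0 = 1·1 = 1
Total = 771.

771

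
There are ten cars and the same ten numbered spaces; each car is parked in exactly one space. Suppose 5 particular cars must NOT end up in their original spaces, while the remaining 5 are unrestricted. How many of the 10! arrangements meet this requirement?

2170680

Let A_j be the event that the j-th constrained one is fixed. By inclusion-exclusion over the 5 events:
Σ_{j=0}^{5} (-1)^j C(5,j)(10-j)!
= C(5,0)·10! - C(5,1)·9! + C(5,2)·8! - C(5,3)·7! + C(5,4)·6! - C(5,5)·5!
= 3628800 - 1814400 + 403200 - 50400 + 3600 - 120
= 2170680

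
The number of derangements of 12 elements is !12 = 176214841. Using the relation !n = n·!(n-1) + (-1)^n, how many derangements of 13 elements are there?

2290792932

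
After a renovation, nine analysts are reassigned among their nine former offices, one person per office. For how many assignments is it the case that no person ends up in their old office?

133496

The subfactorial !9 = [9!/e] (nearest integer).
9! = 362880, and 362880/e ≈ 133496.09, so !9 = 133496.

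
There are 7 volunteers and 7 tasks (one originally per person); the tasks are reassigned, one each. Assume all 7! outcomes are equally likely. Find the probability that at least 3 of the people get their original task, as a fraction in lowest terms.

407/5040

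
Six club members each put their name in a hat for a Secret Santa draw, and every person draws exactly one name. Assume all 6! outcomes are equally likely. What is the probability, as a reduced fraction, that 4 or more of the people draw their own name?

Favorable outcomes: Σ_{i≥4} C(6,i)·!(6-i) = 15·1 + 6·0 + 1·1 = 16.
Total outcomes: 6! = 720.
Probability = 16/720 = 1/45.

1/45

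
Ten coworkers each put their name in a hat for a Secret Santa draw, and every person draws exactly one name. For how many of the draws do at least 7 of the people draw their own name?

286

Sum C(10,i)·!(10-i) for i = 7..10:
  i=7: C(10,7)·!3 = 120·2 = 240
  i=8: C(10,8)·!2 = 45·1 = 45
  i=9: C(10,9)·!1 = 10·0 = 0
  i=10: C(10,10)·!0 = 1·1 = 1
Total = 286.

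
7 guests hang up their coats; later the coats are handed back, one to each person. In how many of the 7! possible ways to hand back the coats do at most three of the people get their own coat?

4948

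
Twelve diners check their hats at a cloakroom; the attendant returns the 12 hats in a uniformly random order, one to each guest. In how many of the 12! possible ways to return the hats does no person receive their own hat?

176214841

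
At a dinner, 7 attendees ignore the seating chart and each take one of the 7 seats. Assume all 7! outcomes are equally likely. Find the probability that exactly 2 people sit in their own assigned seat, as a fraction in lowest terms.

Favorable outcomes: C(7,2)·!5 = 21·44 = 924.
Total outcomes: 7! = 5040.
Probability = 924/5040 = 11/60.

11/60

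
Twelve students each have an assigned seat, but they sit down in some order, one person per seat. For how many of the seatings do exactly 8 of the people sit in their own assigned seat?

4455

Pick the 8 fixed positions: C(12,8) = 495 ways.
The other 4 form a derangement: !4 = 9.
Total: 495 × 9 = 4455.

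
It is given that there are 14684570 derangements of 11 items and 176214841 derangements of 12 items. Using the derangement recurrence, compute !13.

2290792932

!13 = (13-1)·(!12 + !11) = 12·(176214841 + 14684570) = 12·190899411 = 2290792932.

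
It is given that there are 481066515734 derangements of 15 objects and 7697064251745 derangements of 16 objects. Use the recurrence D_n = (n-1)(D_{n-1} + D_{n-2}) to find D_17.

D_17 = (17-1)·(D_16 + D_15) = 16·(7697064251745 + 481066515734) = 16·8178130767479 = 130850092279664.

130850092279664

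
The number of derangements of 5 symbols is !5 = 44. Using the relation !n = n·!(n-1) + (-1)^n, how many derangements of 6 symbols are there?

265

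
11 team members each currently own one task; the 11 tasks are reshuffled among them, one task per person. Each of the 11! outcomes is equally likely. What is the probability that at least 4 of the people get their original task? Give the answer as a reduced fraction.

378967/19958400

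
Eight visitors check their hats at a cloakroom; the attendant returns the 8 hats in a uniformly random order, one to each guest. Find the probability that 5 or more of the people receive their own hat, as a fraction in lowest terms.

47/13440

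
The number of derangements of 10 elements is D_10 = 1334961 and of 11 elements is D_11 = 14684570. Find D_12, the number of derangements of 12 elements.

D_12 = (12-1)·(D_11 + D_10) = 11·(14684570 + 1334961) = 11·16019531 = 176214841.

176214841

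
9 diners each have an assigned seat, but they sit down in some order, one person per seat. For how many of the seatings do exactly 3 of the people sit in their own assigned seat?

Choose which 3 of the 9 are fixed: C(9,3) = 84.
The remaining 6 must be deranged: !6 = 265.
Total: 84 × 265 = 22260.

22260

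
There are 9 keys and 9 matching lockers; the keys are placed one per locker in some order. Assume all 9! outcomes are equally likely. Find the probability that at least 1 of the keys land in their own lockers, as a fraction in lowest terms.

Favorable outcomes: Σ_{i≥1} C(9,i)·!(9-i) = 9·14833 + 36·1854 + 84·265 + 126·44 + 126·9 + 84·2 + 36·1 + 9·0 + 1·1 = 229384.
Total outcomes: 9! = 362880.
Probability = 229384/362880 = 28673/45360.

28673/45360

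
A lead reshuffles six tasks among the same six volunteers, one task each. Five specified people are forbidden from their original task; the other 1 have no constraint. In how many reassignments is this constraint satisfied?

Let A_j be the event that the j-th constrained one is fixed. By inclusion-exclusion over the 5 events:
Σ_{j=0}^{5} (-1)^j C(5,j)(6-j)!
= C(5,0)·6! - C(5,1)·5! + C(5,2)·4! - C(5,3)·3! + C(5,4)·2! - C(5,5)·1!
= 720 - 600 + 240 - 60 + 10 - 1
= 309

309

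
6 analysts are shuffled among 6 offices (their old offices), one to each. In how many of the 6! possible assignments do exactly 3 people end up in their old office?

40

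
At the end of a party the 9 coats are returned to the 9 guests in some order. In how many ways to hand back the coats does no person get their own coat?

133496

!9 = 9! · Σ_{k=0}^{9} (-1)^k/k!
= 9! - 9!/1! + 9!/2! - 9!/3! + 9!/4! - 9!/5! + 9!/6! - 9!/7! + 9!/8! - 9!/9!
= 362880 - 362880 + 181440 - 60480 + 15120 - 3024 + 504 - 72 + 9 - 1
= 133496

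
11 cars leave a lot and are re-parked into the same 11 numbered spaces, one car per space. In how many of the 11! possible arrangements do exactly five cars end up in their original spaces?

122430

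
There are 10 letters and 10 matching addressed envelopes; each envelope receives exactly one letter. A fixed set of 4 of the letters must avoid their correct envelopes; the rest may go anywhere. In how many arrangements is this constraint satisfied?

2399760

Inclusion-exclusion on the 4 forbidden self-matches:
Σ_{j=0}^{4} (-1)^j C(4,j)(10-j)!
= C(4,0)·10! - C(4,1)·9! + C(4,2)·8! - C(4,3)·7! + C(4,4)·6!
= 3628800 - 1451520 + 241920 - 20160 + 720
= 2399760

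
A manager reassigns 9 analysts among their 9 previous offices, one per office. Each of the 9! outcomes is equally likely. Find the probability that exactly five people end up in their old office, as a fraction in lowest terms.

1/320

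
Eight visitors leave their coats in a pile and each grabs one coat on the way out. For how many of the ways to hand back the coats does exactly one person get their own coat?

14832

Pick the single fixed position: C(8,1) = 8 ways.
The remaining 7 must be deranged: !7 = 1854.
Total: 8 × 1854 = 14832.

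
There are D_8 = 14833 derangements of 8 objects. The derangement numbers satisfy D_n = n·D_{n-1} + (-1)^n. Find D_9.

133496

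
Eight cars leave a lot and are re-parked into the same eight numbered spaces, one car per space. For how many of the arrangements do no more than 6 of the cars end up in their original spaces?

Sum C(8,i)·!(8-i) for i = 0..6:
  i=0: C(8,0)·!8 = 1·14833 = 14833
  i=1: C(8,1)·!7 = 8·1854 = 14832
  i=2: C(8,2)·!6 = 28·265 = 7420
  i=3: C(8,3)·!5 = 56·44 = 2464
  i=4: C(8,4)·!4 = 70·9 = 630
  i=5: C(8,5)·!3 = 56·2 = 112
  i=6: C(8,6)·!2 = 28·1 = 28
Total = 40319.

40319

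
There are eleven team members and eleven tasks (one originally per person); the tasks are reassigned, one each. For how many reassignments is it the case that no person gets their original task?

14684570

The subfactorial !11 = [11!/e] (nearest integer).
11! = 39916800, and 39916800/e ≈ 14684570.08, so !11 = 14684570.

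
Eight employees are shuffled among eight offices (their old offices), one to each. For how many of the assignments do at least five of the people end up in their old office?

141

# with exactly i fixed is C(8,i)·!(8-i); sum over i=5..8:
  i=5: C(8,5)·!3 = 56·2 = 112
  i=6: C(8,6)·!2 = 28·1 = 28
  i=7: C(8,7)·!1 = 8·0 = 0
  i=8: C(8,8)·!0 = 1·1 = 1
Total = 141.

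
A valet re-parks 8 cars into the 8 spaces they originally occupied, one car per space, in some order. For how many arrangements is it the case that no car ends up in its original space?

Use !n = n·!(n-1) + (-1)^n.
!8 = 8·1854 + 1 = 14833

14833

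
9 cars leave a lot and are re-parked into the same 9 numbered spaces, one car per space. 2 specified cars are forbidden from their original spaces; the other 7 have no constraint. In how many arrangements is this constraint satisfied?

287280

Let A_j be the event that the j-th constrained one is fixed. By inclusion-exclusion over the 2 events:
Σ_{j=0}^{2} (-1)^j C(2,j)(9-j)!
= C(2,0)·9! - C(2,1)·8! + C(2,2)·7!
= 362880 - 80640 + 5040
= 287280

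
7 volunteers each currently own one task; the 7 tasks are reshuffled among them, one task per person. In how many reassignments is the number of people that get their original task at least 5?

22

Sum C(7,i)·!(7-i) for i = 5..7:
  i=5: C(7,5)·!2 = 21·1 = 21
  i=6: C(7,6)·!1 = 7·0 = 0
  i=7: C(7,7)·!0 = 1·1 = 1
Total = 22.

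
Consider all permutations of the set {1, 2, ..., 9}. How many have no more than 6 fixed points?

362843

# with exactly i fixed is C(9,i)·!(9-i); sum over i=0..6:
  i=0: C(9,0)·!9 = 1·133496 = 133496
  i=1: C(9,1)·!8 = 9·14833 = 133497
  i=2: C(9,2)·!7 = 36·1854 = 66744
  i=3: C(9,3)·!6 = 84·265 = 22260
  i=4: C(9,4)·!5 = 126·44 = 5544
  i=5: C(9,5)·!4 = 126·9 = 1134
  i=6: C(9,6)·!3 = 84·2 = 168
Total = 362843.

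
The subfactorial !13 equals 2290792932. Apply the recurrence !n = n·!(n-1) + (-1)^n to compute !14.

!14 = 14·2290792932 + 1 = 32071101049.

32071101049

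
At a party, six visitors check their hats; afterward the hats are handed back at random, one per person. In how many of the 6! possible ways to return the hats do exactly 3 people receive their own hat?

Choose which 3 of the 6 are fixed: C(6,3) = 20.
The remaining 3 must be deranged: !3 = 2.
Total: 20 × 2 = 40.

40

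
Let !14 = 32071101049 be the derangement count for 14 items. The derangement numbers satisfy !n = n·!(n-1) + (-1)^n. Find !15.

481066515734

!15 = 15·32071101049 - 1 = 481066515734.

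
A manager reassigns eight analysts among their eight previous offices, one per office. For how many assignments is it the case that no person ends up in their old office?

14833

By inclusion-exclusion, !8 = Σ (-1)^k · 8!/k! for k=0..8
= 8! - 8!/1! + 8!/2! - 8!/3! + 8!/4! - 8!/5! + 8!/6! - 8!/7! + 8!/8!
= 40320 - 40320 + 20160 - 6720 + 1680 - 336 + 56 - 8 + 1
= 14833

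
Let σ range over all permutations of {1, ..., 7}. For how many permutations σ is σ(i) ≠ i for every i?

1854

!7 is the nearest integer to 7!/e.
7! = 5040, and 5040/e ≈ 1854.11, so !7 = 1854.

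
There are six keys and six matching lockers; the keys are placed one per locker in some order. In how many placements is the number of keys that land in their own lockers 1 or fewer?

# with exactly i fixed is C(6,i)·!(6-i); sum over i=0..1:
  i=0: C(6,0)·!6 = 1·265 = 265
  i=1: C(6,1)·!5 = 6·44 = 264
Total = 529.

529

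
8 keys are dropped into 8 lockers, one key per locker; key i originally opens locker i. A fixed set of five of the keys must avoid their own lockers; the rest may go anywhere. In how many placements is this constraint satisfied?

21234

Inclusion-exclusion on the 5 forbidden self-matches:
Σ_{j=0}^{5} (-1)^j C(5,j)(8-j)!
= C(5,0)·8! - C(5,1)·7! + C(5,2)·6! - C(5,3)·5! + C(5,4)·4! - C(5,5)·3!
= 40320 - 25200 + 7200 - 1200 + 120 - 6
= 21234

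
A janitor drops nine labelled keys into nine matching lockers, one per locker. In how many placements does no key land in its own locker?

133496

!9 is the nearest integer to 9!/e.
9! = 362880, and 362880/e ≈ 133496.09, so !9 = 133496.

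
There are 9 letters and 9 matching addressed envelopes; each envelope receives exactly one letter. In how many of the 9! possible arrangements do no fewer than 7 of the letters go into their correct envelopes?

37

Sum C(9,i)·!(9-i) for i = 7..9:
  i=7: C(9,7)·!2 = 36·1 = 36
  i=8: C(9,8)·!1 = 9·0 = 0
  i=9: C(9,9)·!0 = 1·1 = 1
Total = 37.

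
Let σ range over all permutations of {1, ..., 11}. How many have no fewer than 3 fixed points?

3205379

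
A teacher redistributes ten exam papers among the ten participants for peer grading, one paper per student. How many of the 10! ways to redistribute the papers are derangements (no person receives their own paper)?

1334961

!10 = 10! · Σ_{k=0}^{10} (-1)^k/k!
= 10! - 10!/1! + 10!/2! - 10!/3! + 10!/4! - 10!/5! + 10!/6! - 10!/7! + 10!/8! - 10!/9! + 10!/10!
= 3628800 - 3628800 + 1814400 - 604800 + 151200 - 30240 + 5040 - 720 + 90 - 10 + 1
= 1334961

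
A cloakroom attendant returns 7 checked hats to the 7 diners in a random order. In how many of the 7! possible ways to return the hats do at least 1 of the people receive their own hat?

3186

# with exactly i fixed is C(7,i)·!(7-i); sum over i=1..7:
  i=1: C(7,1)·!6 = 7·265 = 1855
  i=2: C(7,2)·!5 = 21·44 = 924
  i=3: C(7,3)·!4 = 35·9 = 315
  i=4: C(7,4)·!3 = 35·2 = 70
  i=5: C(7,5)·!2 = 21·1 = 21
  i=6: C(7,6)·!1 = 7·0 = 0
  i=7: C(7,7)·!0 = 1·1 = 1
Total = 3186.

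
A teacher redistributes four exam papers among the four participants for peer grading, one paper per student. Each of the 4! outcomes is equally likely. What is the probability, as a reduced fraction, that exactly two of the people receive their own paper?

1/4

Favorable outcomes: C(4,2)·!2 = 6·1 = 6.
Total outcomes: 4! = 24.
Probability = 6/24 = 1/4.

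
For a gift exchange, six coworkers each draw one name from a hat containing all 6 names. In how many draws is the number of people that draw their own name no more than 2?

664

Sum C(6,i)·!(6-i) for i = 0..2:
  i=0: C(6,0)·!6 = 1·265 = 265
  i=1: C(6,1)·!5 = 6·44 = 264
  i=2: C(6,2)·!4 = 15·9 = 135
Total = 664.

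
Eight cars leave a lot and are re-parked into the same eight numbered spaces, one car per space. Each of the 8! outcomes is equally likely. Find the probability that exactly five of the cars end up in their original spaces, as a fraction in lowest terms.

Favorable outcomes: C(8,5)·!3 = 56·2 = 112.
Total outcomes: 8! = 40320.
Probability = 112/40320 = 1/360.

1/360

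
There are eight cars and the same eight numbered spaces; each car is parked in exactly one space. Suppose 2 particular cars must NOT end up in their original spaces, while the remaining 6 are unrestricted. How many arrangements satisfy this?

Let A_j be the event that the j-th constrained one is fixed. By inclusion-exclusion over the 2 events:
Σ_{j=0}^{2} (-1)^j C(2,j)(8-j)!
= C(2,0)·8! - C(2,1)·7! + C(2,2)·6!
= 40320 - 10080 + 720
= 30960

30960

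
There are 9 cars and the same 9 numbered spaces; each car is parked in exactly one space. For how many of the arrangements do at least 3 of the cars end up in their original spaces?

29143

Sum C(9,i)·!(9-i) for i = 3..9:
  i=3: C(9,3)·!6 = 84·265 = 22260
  i=4: C(9,4)·!5 = 126·44 = 5544
  i=5: C(9,5)·!4 = 126·9 = 1134
  i=6: C(9,6)·!3 = 84·2 = 168
  i=7: C(9,7)·!2 = 36·1 = 36
  i=8: C(9,8)·!1 = 9·0 = 0
  i=9: C(9,9)·!0 = 1·1 = 1
Total = 29143.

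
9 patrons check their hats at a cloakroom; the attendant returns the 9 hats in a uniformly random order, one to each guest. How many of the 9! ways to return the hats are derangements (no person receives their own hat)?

By inclusion-exclusion, !9 = Σ (-1)^k · 9!/k! for k=0..9
= 9! - 9!/1! + 9!/2! - 9!/3! + 9!/4! - 9!/5! + 9!/6! - 9!/7! + 9!/8! - 9!/9!
= 362880 - 362880 + 181440 - 60480 + 15120 - 3024 + 504 - 72 + 9 - 1
= 133496

133496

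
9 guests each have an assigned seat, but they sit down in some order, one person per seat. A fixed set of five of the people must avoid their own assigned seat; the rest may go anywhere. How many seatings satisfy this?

Let A_j be the event that the j-th constrained one is fixed. By inclusion-exclusion over the 5 events:
Σ_{j=0}^{5} (-1)^j C(5,j)(9-j)!
= C(5,0)·9! - C(5,1)·8! + C(5,2)·7! - C(5,3)·6! + C(5,4)·5! - C(5,5)·4!
= 362880 - 201600 + 50400 - 7200 + 600 - 24
= 205056

205056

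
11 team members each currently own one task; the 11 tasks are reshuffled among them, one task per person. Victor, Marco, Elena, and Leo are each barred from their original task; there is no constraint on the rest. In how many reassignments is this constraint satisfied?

27422640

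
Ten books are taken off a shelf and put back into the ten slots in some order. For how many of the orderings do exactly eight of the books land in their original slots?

45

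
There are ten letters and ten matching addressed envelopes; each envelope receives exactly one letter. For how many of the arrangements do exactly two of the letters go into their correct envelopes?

667485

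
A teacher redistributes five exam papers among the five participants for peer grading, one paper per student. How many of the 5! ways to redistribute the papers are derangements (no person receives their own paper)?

Recurrence: !5 = 4·(!4 + !3).
!5 = 4·(9 + 2) = 4·11 = 44

44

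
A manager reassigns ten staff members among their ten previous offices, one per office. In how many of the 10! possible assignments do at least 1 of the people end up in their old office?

# with exactly i fixed is C(10,i)·!(10-i); sum over i=1..10:
  i=1: C(10,1)·!9 = 10·133496 = 1334960
  i=2: C(10,2)·!8 = 45·14833 = 667485
  i=3: C(10,3)·!7 = 120·1854 = 222480
  i=4: C(10,4)·!6 = 210·265 = 55650
  i=5: C(10,5)·!5 = 252·44 = 11088
  i=6: C(10,6)·!4 = 210·9 = 1890
  i=7: C(10,7)·!3 = 120·2 = 240
  i=8: C(10,8)·!2 = 45·1 = 45
  i=9: C(10,9)·!1 = 10·0 = 0
  i=10: C(10,10)·!0 = 1·1 = 1
Total = 2293839.

2293839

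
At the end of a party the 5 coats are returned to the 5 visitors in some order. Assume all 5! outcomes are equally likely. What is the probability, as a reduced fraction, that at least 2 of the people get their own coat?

Favorable outcomes: Σ_{i≥2} C(5,i)·!(5-i) = 10·2 + 10·1 + 5·0 + 1·1 = 31.
Total outcomes: 5! = 120.
Probability = 31/120 = 31/120.

31/120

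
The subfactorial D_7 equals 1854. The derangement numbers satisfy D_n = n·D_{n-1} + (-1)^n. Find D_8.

14833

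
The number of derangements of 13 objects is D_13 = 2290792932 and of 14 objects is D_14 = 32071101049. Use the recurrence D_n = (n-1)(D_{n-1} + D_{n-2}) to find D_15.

481066515734

D_15 = (15-1)·(D_14 + D_13) = 14·(32071101049 + 2290792932) = 14·34361893981 = 481066515734.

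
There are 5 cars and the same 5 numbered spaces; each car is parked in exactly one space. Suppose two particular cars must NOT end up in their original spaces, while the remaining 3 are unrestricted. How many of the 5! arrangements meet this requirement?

78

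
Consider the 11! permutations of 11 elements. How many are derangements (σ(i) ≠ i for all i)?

!11 is the nearest integer to 11!/e.
11! = 39916800, and 39916800/e ≈ 14684570.08, so !11 = 14684570.

14684570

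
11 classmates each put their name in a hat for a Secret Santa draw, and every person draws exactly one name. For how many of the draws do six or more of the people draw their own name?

23684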